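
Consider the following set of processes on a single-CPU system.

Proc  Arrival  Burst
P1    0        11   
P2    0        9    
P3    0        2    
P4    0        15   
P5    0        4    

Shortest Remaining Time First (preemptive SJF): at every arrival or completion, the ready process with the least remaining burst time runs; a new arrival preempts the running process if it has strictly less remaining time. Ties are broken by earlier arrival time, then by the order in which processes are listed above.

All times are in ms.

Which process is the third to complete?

Gantt: | P3 0-2 | P5 2-6 | P2 6-15 | P1 15-26 | P4 26-41 |
Completion: P1=26  P2=15  P3=2  P4=41  P5=6
Turnaround (C−A): P1=26  P2=15  P3=2  P4=41  P5=6
Finish order: P3 → P5 → P2 → P1 → P4

P2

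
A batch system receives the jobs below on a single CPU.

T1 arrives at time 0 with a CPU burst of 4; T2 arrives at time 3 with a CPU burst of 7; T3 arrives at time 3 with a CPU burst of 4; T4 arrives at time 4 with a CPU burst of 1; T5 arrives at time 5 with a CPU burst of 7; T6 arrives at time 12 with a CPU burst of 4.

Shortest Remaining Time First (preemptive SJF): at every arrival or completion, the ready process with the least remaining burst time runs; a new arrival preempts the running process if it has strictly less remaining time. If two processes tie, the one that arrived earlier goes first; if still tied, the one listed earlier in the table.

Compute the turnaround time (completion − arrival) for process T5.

Timeline: | T1 0-4 | T4 4-5 | T3 5-9 | T2 9-16 | T6 16-20 | T5 20-27 |
Completion: T1=4  T2=16  T3=9  T4=5  T5=27  T6=20
Turnaround (C−A): T1=4  T2=13  T3=6  T4=1  T5=22  T6=8
Turnaround(T5) = completion − arrival = 27 − 5 = 22

22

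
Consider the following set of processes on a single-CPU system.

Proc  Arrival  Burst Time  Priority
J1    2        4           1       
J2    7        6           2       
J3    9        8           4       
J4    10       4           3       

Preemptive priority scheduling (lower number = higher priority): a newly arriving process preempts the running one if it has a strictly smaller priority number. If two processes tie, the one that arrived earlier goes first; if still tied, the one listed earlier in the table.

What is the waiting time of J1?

0

Schedule: | idle 0-2 | J1 2-6 | idle 6-7 | J2 7-13 | J4 13-17 | J3 17-25 |
Completion: J1=6  J2=13  J3=25  J4=17
Turnaround (C−A): J1=4  J2=6  J3=16  J4=7
Waiting(J1) = turnaround − burst = 4 − 4 = 0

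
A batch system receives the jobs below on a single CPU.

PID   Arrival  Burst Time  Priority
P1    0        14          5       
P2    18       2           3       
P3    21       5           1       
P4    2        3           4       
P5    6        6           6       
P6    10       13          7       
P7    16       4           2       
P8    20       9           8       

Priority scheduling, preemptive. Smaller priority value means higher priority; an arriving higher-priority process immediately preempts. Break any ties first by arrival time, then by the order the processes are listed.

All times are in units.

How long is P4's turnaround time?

Gantt: | P1 0-2 | P4 2-5 | P1 5-16 | P7 16-20 | P2 20-21 | P3 21-26 | P2 26-27 | P1 27-28 | P5 28-34 | P6 34-47 | P8 47-56 |
Completion: P1=28  P2=27  P3=26  P4=5  P5=34  P6=47  P7=20  P8=56
Turnaround (C−A): P1=28  P2=9  P3=5  P4=3  P5=28  P6=37  P7=4  P8=36
Turnaround(P4) = completion − arrival = 5 − 2 = 3

3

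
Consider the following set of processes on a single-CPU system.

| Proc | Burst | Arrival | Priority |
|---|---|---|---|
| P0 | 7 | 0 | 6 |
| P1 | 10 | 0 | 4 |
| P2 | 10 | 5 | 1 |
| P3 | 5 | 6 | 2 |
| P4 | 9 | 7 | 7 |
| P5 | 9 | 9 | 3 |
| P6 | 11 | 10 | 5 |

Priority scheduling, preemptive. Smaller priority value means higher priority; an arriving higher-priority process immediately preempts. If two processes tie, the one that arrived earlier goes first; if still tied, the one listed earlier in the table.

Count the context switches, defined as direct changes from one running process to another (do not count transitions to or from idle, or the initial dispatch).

Timeline: | P1 0-5 | P2 5-15 | P3 15-20 | P5 20-29 | P1 29-34 | P6 34-45 | P0 45-52 | P4 52-61 |
Completion: P0=52  P1=34  P2=15  P3=20  P4=61  P5=29  P6=45

7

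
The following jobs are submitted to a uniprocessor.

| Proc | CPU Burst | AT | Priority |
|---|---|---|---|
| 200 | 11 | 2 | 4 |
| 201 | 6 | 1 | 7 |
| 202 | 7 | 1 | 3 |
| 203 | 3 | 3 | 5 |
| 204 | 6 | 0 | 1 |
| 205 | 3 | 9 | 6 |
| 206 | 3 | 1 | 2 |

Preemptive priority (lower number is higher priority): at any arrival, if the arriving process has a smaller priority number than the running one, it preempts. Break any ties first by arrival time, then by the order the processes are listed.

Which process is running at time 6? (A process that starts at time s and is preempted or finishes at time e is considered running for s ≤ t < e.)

Timeline: | 204 0-6 | 206 6-9 | 202 9-16 | 200 16-27 | 203 27-30 | 205 30-33 | 201 33-39 |
Completion: 200=27  201=39  202=16  203=30  204=6  205=33  206=9
Turnaround (C−A): 200=25  201=38  202=15  203=27  204=6  205=24  206=8

206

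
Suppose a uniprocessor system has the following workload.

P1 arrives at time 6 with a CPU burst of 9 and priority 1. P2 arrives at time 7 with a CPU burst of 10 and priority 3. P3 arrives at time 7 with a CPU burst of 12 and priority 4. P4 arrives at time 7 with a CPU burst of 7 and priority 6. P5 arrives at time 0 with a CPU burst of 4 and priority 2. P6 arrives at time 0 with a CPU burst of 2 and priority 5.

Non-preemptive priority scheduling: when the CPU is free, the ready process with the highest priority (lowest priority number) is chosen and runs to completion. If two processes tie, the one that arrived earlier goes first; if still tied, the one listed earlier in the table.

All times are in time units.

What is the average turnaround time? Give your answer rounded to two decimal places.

17.33

Schedule: | P5 0-4 | P6 4-6 | P1 6-15 | P2 15-25 | P3 25-37 | P4 37-44 |
Completion: P1=15  P2=25  P3=37  P4=44  P5=4  P6=6
Turnaround times: P1=9, P2=18, P3=30, P4=37, P5=4, P6=6
Average turnaround = (9+18+30+37+4+6) / 6 = 104/6 = 17.33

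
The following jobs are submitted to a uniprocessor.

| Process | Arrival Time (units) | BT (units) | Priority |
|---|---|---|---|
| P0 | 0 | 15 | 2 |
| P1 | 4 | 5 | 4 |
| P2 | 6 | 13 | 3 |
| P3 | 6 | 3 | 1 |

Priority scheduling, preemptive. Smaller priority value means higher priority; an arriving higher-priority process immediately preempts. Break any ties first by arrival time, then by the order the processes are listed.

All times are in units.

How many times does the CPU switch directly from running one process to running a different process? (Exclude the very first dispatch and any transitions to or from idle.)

Schedule: | P0 0-6 | P3 6-9 | P0 9-18 | P2 18-31 | P1 31-36 |
Completion: P0=18  P1=36  P2=31  P3=9
Turnaround (C−A): P0=18  P1=32  P2=25  P3=3

4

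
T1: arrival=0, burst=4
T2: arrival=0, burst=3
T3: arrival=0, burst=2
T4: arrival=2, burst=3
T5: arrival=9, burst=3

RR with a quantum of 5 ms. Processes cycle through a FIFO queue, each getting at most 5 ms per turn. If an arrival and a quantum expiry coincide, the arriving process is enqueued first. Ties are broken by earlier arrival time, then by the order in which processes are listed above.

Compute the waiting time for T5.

Timeline: | T1 0-4 | T2 4-7 | T3 7-9 | T4 9-12 | T5 12-15 |
Completion: T1=4  T2=7  T3=9  T4=12  T5=15
Waiting(T5) = turnaround − burst = 6 − 3 = 3

3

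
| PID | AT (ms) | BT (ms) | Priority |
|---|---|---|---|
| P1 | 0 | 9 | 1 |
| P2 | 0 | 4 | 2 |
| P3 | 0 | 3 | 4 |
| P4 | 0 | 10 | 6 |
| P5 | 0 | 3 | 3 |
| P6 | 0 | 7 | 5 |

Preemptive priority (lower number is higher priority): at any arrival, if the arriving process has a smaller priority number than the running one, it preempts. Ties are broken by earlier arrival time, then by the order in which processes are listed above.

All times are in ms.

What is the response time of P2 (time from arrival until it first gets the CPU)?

Gantt: | P1 0-9 | P2 9-13 | P5 13-16 | P3 16-19 | P6 19-26 | P4 26-36 |
Completion: P1=9  P2=13  P3=19  P4=36  P5=16  P6=26
Turnaround (C−A): P1=9  P2=13  P3=19  P4=36  P5=16  P6=26
Response(P2) = first start − arrival = 9 − 0 = 9

9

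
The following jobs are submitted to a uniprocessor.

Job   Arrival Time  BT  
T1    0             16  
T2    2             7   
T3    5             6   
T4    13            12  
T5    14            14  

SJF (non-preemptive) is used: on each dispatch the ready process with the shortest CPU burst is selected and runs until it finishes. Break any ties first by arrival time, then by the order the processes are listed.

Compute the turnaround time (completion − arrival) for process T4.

Timeline: | T1 0-16 | T3 16-22 | T2 22-29 | T4 29-41 | T5 41-55 |
Completion: T1=16  T2=29  T3=22  T4=41  T5=55
Turnaround(T4) = completion − arrival = 41 − 13 = 28

28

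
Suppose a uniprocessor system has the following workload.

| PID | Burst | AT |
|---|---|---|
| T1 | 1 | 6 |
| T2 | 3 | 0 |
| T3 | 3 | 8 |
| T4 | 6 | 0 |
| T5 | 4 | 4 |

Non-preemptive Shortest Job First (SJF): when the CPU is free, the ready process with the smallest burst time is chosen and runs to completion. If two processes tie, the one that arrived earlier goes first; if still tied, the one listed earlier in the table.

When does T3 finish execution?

Timeline: | T2 0-3 | T4 3-9 | T1 9-10 | T3 10-13 | T5 13-17 |
Completion: T1=10  T2=3  T3=13  T4=9  T5=17
Turnaround (C−A): T1=4  T2=3  T3=5  T4=9  T5=13

13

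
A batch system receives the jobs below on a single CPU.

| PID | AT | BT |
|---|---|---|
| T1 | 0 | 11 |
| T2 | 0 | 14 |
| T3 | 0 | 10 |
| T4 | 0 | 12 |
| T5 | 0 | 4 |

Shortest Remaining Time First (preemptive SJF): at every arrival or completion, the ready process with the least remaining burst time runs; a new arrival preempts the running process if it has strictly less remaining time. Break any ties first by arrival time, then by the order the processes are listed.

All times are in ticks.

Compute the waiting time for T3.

Gantt: | T5 0-4 | T3 4-14 | T1 14-25 | T4 25-37 | T2 37-51 |
Completion: T1=25  T2=51  T3=14  T4=37  T5=4
Turnaround (C−A): T1=25  T2=51  T3=14  T4=37  T5=4
Waiting(T3) = turnaround − burst = 14 − 10 = 4

4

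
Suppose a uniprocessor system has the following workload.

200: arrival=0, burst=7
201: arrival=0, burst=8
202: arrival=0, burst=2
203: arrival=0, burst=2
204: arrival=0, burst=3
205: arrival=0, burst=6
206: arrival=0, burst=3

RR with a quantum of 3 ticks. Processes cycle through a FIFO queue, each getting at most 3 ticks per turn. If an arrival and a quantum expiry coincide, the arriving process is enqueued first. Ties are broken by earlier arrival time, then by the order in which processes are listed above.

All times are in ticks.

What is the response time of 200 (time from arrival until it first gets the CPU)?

0

Gantt: | 200 0-3 | 201 3-6 | 202 6-8 | 203 8-10 | 204 10-13 | 205 13-16 | 206 16-19 | 200 19-22 | 201 22-25 | 205 25-28 | 200 28-29 | 201 29-31 |
Completion: 200=29  201=31  202=8  203=10  204=13  205=28  206=19
Response(200) = first start − arrival = 0 − 0 = 0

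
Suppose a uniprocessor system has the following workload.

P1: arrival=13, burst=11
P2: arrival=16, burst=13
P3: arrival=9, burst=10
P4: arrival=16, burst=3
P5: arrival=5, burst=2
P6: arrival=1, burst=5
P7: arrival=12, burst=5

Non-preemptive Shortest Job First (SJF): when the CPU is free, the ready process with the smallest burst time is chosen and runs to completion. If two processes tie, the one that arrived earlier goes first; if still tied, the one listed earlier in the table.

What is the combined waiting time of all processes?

Schedule: | idle 0-1 | P6 1-6 | P5 6-8 | idle 8-9 | P3 9-19 | P4 19-22 | P7 22-27 | P1 27-38 | P2 38-51 |
Completion: P1=38  P2=51  P3=19  P4=22  P5=8  P6=6  P7=27
Waiting = turnaround − burst: P1=14, P2=22, P3=0, P4=3, P5=1, P6=0, P7=10
Total waiting = 14 + 22 + 0 + 3 + 1 + 0 + 10 = 50

50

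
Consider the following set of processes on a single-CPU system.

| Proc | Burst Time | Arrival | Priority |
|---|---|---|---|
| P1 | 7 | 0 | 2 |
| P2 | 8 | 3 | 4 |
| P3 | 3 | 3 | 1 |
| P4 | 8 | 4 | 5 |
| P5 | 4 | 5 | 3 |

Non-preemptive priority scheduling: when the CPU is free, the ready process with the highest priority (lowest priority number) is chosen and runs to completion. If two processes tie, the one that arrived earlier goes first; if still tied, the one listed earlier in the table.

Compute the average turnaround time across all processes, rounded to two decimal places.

13.60

Schedule: | P1 0-7 | P3 7-10 | P5 10-14 | P2 14-22 | P4 22-30 |
Completion: P1=7  P2=22  P3=10  P4=30  P5=14
Turnaround (C−A): P1=7  P2=19  P3=7  P4=26  P5=9
Turnaround times: P1=7, P2=19, P3=7, P4=26, P5=9
Average turnaround = (7+19+7+26+9) / 5 = 68/5 = 13.60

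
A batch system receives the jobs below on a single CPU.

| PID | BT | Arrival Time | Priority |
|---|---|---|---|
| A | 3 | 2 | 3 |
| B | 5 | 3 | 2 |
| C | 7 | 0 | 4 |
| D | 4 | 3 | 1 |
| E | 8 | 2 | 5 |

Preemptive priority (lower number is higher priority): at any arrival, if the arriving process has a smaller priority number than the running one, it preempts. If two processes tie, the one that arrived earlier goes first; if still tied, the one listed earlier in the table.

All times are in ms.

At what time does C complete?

Schedule: | C 0-2 | A 2-3 | D 3-7 | B 7-12 | A 12-14 | C 14-19 | E 19-27 |
Completion: A=14  B=12  C=19  D=7  E=27
Turnaround (C−A): A=12  B=9  C=19  D=4  E=25

19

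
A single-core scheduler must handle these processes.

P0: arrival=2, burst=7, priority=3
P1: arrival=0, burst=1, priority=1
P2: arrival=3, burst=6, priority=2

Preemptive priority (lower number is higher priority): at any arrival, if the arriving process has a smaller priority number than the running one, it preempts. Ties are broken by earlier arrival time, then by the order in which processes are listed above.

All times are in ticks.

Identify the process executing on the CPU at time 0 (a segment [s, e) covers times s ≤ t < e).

Gantt: | P1 0-1 | idle 1-2 | P0 2-3 | P2 3-9 | P0 9-15 |
Completion: P0=15  P1=1  P2=9
Turnaround (C−A): P0=13  P1=1  P2=6

P1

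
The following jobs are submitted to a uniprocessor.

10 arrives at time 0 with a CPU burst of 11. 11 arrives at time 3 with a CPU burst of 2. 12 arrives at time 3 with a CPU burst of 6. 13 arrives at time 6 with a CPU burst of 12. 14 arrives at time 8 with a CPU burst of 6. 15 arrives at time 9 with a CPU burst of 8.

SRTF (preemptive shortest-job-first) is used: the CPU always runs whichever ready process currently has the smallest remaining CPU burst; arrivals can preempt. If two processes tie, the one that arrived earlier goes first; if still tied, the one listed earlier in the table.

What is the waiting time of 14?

Gantt: | 10 0-3 | 11 3-5 | 12 5-11 | 14 11-17 | 10 17-25 | 15 25-33 | 13 33-45 |
Completion: 10=25  11=5  12=11  13=45  14=17  15=33
Waiting(14) = turnaround − burst = 9 − 6 = 3

3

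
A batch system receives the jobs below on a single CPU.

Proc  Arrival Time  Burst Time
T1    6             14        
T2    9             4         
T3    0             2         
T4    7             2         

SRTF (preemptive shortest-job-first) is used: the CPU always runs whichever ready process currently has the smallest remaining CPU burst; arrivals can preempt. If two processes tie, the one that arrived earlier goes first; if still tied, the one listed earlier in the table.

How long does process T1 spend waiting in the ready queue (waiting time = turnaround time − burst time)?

6

Gantt: | T3 0-2 | idle 2-6 | T1 6-7 | T4 7-9 | T2 9-13 | T1 13-26 |
Completion: T1=26  T2=13  T3=2  T4=9
Waiting(T1) = turnaround − burst = 20 − 14 = 6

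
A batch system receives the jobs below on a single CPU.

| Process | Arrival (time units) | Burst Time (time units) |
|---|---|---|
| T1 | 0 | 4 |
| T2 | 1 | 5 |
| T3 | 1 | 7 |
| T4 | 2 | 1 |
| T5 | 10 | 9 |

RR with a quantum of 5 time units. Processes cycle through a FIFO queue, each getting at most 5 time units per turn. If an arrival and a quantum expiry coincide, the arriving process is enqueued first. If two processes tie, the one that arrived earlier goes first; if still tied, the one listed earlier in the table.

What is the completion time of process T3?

Timeline: | T1 0-4 | T2 4-9 | T3 9-14 | T4 14-15 | T5 15-20 | T3 20-22 | T5 22-26 |
Completion: T1=4  T2=9  T3=22  T4=15  T5=26
Turnaround (C−A): T1=4  T2=8  T3=21  T4=13  T5=16

22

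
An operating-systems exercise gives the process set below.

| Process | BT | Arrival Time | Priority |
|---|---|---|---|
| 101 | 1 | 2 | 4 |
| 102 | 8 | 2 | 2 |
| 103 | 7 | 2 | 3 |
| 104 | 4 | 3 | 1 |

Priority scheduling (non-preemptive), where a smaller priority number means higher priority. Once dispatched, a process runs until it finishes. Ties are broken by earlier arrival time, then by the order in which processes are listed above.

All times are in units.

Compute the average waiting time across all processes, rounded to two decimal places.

9.50

Timeline: | idle 0-2 | 102 2-10 | 104 10-14 | 103 14-21 | 101 21-22 |
Completion: 101=22  102=10  103=21  104=14
Waiting times: 101=19, 102=0, 103=12, 104=7
Average waiting = (19+0+12+7) / 4 = 38/4 = 9.50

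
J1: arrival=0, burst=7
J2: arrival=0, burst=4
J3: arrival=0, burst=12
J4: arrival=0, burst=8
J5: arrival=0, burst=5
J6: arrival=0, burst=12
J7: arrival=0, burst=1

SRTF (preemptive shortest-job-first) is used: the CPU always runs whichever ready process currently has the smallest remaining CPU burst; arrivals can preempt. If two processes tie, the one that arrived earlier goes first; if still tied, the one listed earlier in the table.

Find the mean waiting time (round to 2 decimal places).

13.57

Timeline: | J7 0-1 | J2 1-5 | J5 5-10 | J1 10-17 | J4 17-25 | J3 25-37 | J6 37-49 |
Completion: J1=17  J2=5  J3=37  J4=25  J5=10  J6=49  J7=1
Waiting times: J1=10, J2=1, J3=25, J4=17, J5=5, J6=37, J7=0
Average waiting = (10+1+25+17+5+37+0) / 7 = 95/7 = 13.57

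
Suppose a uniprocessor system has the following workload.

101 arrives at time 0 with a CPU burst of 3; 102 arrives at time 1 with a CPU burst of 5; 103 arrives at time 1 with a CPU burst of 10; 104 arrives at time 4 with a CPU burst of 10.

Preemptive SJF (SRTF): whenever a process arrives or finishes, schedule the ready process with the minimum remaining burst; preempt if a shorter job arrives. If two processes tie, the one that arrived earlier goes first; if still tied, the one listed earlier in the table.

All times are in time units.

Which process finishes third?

Schedule: | 101 0-3 | 102 3-8 | 103 8-18 | 104 18-28 |
Completion: 101=3  102=8  103=18  104=28
Finish order: 101 → 102 → 103 → 104

103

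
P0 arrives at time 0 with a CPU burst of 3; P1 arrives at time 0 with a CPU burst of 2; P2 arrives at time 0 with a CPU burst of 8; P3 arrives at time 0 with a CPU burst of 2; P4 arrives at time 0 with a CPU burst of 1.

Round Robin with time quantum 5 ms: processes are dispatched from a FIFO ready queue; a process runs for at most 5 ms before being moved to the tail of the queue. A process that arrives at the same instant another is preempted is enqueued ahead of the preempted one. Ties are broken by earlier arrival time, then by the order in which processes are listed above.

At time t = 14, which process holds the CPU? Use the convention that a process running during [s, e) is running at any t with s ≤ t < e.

P2

Schedule: | P0 0-3 | P1 3-5 | P2 5-10 | P3 10-12 | P4 12-13 | P2 13-16 |
Completion: P0=3  P1=5  P2=16  P3=12  P4=13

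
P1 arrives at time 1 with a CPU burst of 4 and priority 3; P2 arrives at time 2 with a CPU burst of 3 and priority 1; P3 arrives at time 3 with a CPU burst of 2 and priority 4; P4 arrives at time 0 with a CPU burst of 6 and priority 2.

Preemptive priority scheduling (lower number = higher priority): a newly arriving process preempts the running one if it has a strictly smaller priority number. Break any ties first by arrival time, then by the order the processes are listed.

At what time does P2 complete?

5

Timeline: | P4 0-2 | P2 2-5 | P4 5-9 | P1 9-13 | P3 13-15 |
Completion: P1=13  P2=5  P3=15  P4=9
Turnaround (C−A): P1=12  P2=3  P3=12  P4=9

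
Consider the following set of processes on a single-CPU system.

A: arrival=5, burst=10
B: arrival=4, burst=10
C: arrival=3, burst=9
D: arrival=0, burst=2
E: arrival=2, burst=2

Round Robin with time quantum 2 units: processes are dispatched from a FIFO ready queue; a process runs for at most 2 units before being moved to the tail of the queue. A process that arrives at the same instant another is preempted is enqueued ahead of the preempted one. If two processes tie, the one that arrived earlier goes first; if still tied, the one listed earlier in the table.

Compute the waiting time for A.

18

Gantt: | D 0-2 | E 2-4 | C 4-6 | B 6-8 | A 8-10 | C 10-12 | B 12-14 | A 14-16 | C 16-18 | B 18-20 | A 20-22 | C 22-24 | B 24-26 | A 26-28 | C 28-29 | B 29-31 | A 31-33 |
Completion: A=33  B=31  C=29  D=2  E=4
Waiting(A) = turnaround − burst = 28 − 10 = 18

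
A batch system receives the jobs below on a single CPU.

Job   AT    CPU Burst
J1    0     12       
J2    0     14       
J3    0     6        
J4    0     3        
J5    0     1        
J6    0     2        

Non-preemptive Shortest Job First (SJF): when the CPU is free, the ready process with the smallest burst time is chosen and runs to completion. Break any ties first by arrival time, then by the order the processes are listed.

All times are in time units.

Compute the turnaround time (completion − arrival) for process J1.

Schedule: | J5 0-1 | J6 1-3 | J4 3-6 | J3 6-12 | J1 12-24 | J2 24-38 |
Completion: J1=24  J2=38  J3=12  J4=6  J5=1  J6=3
Turnaround(J1) = completion − arrival = 24 − 0 = 24

24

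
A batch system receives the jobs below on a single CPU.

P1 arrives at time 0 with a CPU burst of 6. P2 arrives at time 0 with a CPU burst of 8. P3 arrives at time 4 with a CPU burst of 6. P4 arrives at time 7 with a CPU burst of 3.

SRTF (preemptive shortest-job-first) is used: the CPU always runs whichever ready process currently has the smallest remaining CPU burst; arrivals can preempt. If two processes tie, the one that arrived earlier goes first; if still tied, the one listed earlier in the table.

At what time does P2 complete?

23

Schedule: | P1 0-6 | P3 6-7 | P4 7-10 | P3 10-15 | P2 15-23 |
Completion: P1=6  P2=23  P3=15  P4=10
Turnaround (C−A): P1=6  P2=23  P3=11  P4=3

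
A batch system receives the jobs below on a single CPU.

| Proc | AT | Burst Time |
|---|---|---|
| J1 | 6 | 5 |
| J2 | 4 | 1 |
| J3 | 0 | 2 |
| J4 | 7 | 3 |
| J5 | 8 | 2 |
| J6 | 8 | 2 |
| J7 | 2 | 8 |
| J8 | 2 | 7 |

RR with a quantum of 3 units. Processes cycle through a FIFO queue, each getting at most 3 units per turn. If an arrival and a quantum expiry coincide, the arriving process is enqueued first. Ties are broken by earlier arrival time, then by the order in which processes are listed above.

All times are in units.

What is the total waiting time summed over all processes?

90

Timeline: | J3 0-2 | J7 2-5 | J8 5-8 | J2 8-9 | J7 9-12 | J1 12-15 | J4 15-18 | J5 18-20 | J6 20-22 | J8 22-25 | J7 25-27 | J1 27-29 | J8 29-30 |
Completion: J1=29  J2=9  J3=2  J4=18  J5=20  J6=22  J7=27  J8=30
Turnaround (C−A): J1=23  J2=5  J3=2  J4=11  J5=12  J6=14  J7=25  J8=28
Waiting = turnaround − burst: J1=18, J2=4, J3=0, J4=8, J5=10, J6=12, J7=17, J8=21
Total waiting = 18 + 4 + 0 + 8 + 10 + 12 + 17 + 21 = 90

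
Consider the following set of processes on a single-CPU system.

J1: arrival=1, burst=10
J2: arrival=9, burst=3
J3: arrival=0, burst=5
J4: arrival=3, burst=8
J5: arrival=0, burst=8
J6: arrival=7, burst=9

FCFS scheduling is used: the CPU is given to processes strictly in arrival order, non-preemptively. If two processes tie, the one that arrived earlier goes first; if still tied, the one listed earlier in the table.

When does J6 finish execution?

Gantt: | J3 0-5 | J5 5-13 | J1 13-23 | J4 23-31 | J6 31-40 | J2 40-43 |
Completion: J1=23  J2=43  J3=5  J4=31  J5=13  J6=40

40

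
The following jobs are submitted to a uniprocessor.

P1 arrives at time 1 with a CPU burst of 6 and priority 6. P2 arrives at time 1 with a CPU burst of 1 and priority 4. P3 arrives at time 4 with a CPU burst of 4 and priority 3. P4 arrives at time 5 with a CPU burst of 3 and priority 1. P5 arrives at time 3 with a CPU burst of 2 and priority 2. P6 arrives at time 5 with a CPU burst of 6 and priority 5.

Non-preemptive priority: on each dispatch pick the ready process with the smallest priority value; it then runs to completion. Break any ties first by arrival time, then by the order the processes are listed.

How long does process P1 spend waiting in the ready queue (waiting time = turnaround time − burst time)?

1

Timeline: | idle 0-1 | P2 1-2 | P1 2-8 | P4 8-11 | P5 11-13 | P3 13-17 | P6 17-23 |
Completion: P1=8  P2=2  P3=17  P4=11  P5=13  P6=23
Waiting(P1) = turnaround − burst = 7 − 6 = 1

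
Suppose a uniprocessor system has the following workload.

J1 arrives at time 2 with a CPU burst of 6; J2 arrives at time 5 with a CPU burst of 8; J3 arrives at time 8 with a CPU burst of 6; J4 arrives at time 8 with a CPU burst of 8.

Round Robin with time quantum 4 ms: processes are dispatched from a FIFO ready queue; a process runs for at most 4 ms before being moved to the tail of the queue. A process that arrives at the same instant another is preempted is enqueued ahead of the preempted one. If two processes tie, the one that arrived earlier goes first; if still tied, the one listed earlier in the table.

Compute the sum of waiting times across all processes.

Gantt: | idle 0-2 | J1 2-6 | J2 6-10 | J1 10-12 | J3 12-16 | J4 16-20 | J2 20-24 | J3 24-26 | J4 26-30 |
Completion: J1=12  J2=24  J3=26  J4=30
Waiting = turnaround − burst: J1=4, J2=11, J3=12, J4=14
Total waiting = 4 + 11 + 12 + 14 = 41

41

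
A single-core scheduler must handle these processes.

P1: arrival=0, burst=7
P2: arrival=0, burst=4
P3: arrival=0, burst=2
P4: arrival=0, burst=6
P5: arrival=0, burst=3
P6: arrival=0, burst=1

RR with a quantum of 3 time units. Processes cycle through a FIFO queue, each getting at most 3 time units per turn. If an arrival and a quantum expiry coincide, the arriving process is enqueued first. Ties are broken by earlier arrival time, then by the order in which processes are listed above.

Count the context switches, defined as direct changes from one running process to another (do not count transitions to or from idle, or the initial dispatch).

9

Timeline: | P1 0-3 | P2 3-6 | P3 6-8 | P4 8-11 | P5 11-14 | P6 14-15 | P1 15-18 | P2 18-19 | P4 19-22 | P1 22-23 |
Completion: P1=23  P2=19  P3=8  P4=22  P5=14  P6=15
Turnaround (C−A): P1=23  P2=19  P3=8  P4=22  P5=14  P6=15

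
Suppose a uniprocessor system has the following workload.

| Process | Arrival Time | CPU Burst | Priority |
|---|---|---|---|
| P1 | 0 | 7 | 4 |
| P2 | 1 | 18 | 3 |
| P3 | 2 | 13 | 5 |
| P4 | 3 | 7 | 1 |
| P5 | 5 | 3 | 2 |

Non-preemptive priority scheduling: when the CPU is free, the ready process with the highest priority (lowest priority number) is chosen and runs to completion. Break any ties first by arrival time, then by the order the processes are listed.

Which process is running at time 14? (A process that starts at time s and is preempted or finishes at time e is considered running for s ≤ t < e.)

Timeline: | P1 0-7 | P4 7-14 | P5 14-17 | P2 17-35 | P3 35-48 |
Completion: P1=7  P2=35  P3=48  P4=14  P5=17

P5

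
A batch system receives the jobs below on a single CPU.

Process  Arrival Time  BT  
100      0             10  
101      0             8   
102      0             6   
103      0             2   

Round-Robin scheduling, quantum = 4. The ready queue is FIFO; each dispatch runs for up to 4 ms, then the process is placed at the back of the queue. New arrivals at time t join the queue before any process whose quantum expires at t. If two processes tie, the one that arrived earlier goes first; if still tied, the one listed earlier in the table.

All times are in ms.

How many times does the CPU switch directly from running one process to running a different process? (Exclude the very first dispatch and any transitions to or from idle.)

7

Timeline: | 100 0-4 | 101 4-8 | 102 8-12 | 103 12-14 | 100 14-18 | 101 18-22 | 102 22-24 | 100 24-26 |
Completion: 100=26  101=22  102=24  103=14
Turnaround (C−A): 100=26  101=22  102=24  103=14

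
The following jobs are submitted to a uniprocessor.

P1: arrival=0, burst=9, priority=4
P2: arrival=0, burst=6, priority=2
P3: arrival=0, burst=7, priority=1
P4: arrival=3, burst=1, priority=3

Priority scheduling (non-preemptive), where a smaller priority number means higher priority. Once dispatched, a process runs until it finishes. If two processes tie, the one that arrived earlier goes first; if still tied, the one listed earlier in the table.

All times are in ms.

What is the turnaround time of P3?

7

Gantt: | P3 0-7 | P2 7-13 | P4 13-14 | P1 14-23 |
Completion: P1=23  P2=13  P3=7  P4=14
Turnaround (C−A): P1=23  P2=13  P3=7  P4=11
Turnaround(P3) = completion − arrival = 7 − 0 = 7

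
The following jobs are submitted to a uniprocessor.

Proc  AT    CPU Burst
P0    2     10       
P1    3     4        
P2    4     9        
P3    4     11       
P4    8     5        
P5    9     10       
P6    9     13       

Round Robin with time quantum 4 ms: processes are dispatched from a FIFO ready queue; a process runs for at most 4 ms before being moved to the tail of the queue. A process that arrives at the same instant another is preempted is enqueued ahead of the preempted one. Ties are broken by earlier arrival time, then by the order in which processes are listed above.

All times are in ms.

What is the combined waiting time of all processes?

Schedule: | idle 0-2 | P0 2-6 | P1 6-10 | P2 10-14 | P3 14-18 | P0 18-22 | P4 22-26 | P5 26-30 | P6 30-34 | P2 34-38 | P3 38-42 | P0 42-44 | P4 44-45 | P5 45-49 | P6 49-53 | P2 53-54 | P3 54-57 | P5 57-59 | P6 59-64 |
Completion: P0=44  P1=10  P2=54  P3=57  P4=45  P5=59  P6=64
Waiting = turnaround − burst: P0=32, P1=3, P2=41, P3=42, P4=32, P5=40, P6=42
Total waiting = 32 + 3 + 41 + 42 + 32 + 40 + 42 = 232

232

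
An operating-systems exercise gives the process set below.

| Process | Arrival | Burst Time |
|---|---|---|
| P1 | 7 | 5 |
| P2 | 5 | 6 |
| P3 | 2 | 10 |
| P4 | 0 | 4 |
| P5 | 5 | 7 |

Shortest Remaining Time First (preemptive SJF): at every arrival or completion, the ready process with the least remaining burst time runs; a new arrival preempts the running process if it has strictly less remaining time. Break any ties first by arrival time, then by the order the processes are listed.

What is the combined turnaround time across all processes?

Gantt: | P4 0-4 | P3 4-5 | P2 5-11 | P1 11-16 | P5 16-23 | P3 23-32 |
Completion: P1=16  P2=11  P3=32  P4=4  P5=23
Turnaround (C−A): P1=9  P2=6  P3=30  P4=4  P5=18
Turnaround = completion − arrival: P1=9, P2=6, P3=30, P4=4, P5=18
Total turnaround = 9 + 6 + 30 + 4 + 18 = 67

67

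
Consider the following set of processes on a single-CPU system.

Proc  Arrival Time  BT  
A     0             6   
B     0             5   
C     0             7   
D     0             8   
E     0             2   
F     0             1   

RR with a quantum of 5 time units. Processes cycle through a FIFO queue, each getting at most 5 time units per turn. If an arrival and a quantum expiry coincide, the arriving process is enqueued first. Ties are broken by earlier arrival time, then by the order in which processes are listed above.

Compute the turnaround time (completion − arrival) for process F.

23

Schedule: | A 0-5 | B 5-10 | C 10-15 | D 15-20 | E 20-22 | F 22-23 | A 23-24 | C 24-26 | D 26-29 |
Completion: A=24  B=10  C=26  D=29  E=22  F=23
Turnaround (C−A): A=24  B=10  C=26  D=29  E=22  F=23
Turnaround(F) = completion − arrival = 23 − 0 = 23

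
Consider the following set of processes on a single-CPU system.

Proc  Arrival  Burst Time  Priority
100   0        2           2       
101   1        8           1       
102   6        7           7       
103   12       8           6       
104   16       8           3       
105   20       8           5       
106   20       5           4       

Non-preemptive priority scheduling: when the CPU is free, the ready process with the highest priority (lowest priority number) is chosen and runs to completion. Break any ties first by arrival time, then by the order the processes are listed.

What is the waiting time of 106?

5

Timeline: | 100 0-2 | 101 2-10 | 102 10-17 | 104 17-25 | 106 25-30 | 105 30-38 | 103 38-46 |
Completion: 100=2  101=10  102=17  103=46  104=25  105=38  106=30
Waiting(106) = turnaround − burst = 10 − 5 = 5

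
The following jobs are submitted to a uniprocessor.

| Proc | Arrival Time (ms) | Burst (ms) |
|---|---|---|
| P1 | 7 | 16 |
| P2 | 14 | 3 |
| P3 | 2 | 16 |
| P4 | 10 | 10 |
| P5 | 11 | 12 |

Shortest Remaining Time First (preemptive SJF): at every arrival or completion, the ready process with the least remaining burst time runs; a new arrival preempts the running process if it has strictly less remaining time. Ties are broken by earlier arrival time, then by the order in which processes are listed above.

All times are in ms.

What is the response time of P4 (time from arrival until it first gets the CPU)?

Timeline: | idle 0-2 | P3 2-14 | P2 14-17 | P3 17-21 | P4 21-31 | P5 31-43 | P1 43-59 |
Completion: P1=59  P2=17  P3=21  P4=31  P5=43
Response(P4) = first start − arrival = 21 − 10 = 11

11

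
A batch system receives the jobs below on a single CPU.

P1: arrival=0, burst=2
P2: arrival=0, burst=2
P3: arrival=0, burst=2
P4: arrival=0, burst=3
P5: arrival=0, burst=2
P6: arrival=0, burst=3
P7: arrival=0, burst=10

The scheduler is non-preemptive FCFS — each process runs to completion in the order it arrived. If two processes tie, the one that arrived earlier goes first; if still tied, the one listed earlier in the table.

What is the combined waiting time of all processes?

Timeline: | P1 0-2 | P2 2-4 | P3 4-6 | P4 6-9 | P5 9-11 | P6 11-14 | P7 14-24 |
Completion: P1=2  P2=4  P3=6  P4=9  P5=11  P6=14  P7=24
Turnaround (C−A): P1=2  P2=4  P3=6  P4=9  P5=11  P6=14  P7=24
Waiting = turnaround − burst: P1=0, P2=2, P3=4, P4=6, P5=9, P6=11, P7=14
Total waiting = 0 + 2 + 4 + 6 + 9 + 11 + 14 = 46

46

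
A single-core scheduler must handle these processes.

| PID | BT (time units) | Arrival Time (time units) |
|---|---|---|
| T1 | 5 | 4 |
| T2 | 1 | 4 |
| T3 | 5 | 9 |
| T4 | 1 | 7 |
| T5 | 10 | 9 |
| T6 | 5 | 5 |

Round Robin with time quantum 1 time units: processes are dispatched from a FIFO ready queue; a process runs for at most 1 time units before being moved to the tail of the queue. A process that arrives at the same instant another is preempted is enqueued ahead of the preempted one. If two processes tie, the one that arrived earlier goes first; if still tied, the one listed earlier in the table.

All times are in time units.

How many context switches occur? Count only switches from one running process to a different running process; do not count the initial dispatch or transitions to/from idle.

Timeline: | idle 0-4 | T1 4-5 | T2 5-6 | T6 6-7 | T1 7-8 | T4 8-9 | T6 9-10 | T1 10-11 | T3 11-12 | T5 12-13 | T6 13-14 | T1 14-15 | T3 15-16 | T5 16-17 | T6 17-18 | T1 18-19 | T3 19-20 | T5 20-21 | T6 21-22 | T3 22-23 | T5 23-24 | T3 24-25 | T5 25-31 |
Completion: T1=19  T2=6  T3=25  T4=9  T5=31  T6=22

21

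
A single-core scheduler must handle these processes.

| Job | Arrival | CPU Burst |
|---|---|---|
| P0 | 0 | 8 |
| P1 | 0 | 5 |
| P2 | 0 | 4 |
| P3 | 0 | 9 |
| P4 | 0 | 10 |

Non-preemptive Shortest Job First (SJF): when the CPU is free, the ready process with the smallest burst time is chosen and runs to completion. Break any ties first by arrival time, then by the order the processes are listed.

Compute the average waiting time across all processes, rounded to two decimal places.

Gantt: | P2 0-4 | P1 4-9 | P0 9-17 | P3 17-26 | P4 26-36 |
Completion: P0=17  P1=9  P2=4  P3=26  P4=36
Waiting times: P0=9, P1=4, P2=0, P3=17, P4=26
Average waiting = (9+4+0+17+26) / 5 = 56/5 = 11.20

11.20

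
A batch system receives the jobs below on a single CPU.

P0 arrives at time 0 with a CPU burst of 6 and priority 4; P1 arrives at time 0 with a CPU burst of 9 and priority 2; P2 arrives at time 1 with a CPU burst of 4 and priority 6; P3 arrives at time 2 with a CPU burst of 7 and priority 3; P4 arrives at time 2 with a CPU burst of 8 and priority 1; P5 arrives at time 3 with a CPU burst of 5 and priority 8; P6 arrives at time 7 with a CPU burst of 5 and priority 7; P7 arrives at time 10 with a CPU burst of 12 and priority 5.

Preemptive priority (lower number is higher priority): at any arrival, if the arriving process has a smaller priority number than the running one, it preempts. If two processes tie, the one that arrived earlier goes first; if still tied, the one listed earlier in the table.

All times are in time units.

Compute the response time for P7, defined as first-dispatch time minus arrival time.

20

Schedule: | P1 0-2 | P4 2-10 | P1 10-17 | P3 17-24 | P0 24-30 | P7 30-42 | P2 42-46 | P6 46-51 | P5 51-56 |
Completion: P0=30  P1=17  P2=46  P3=24  P4=10  P5=56  P6=51  P7=42
Response(P7) = first start − arrival = 30 − 10 = 20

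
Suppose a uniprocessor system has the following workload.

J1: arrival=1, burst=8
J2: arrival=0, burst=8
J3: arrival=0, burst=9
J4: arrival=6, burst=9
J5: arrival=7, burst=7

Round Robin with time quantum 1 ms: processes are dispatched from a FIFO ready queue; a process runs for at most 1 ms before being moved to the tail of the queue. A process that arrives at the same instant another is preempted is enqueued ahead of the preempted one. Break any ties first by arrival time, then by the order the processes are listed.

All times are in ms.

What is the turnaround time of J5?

Gantt: | J2 0-1 | J3 1-2 | J1 2-3 | J2 3-4 | J3 4-5 | J1 5-6 | J2 6-7 | J3 7-8 | J4 8-9 | J1 9-10 | J5 10-11 | J2 11-12 | J3 12-13 | J4 13-14 | J1 14-15 | J5 15-16 | J2 16-17 | J3 17-18 | J4 18-19 | J1 19-20 | J5 20-21 | J2 21-22 | J3 22-23 | J4 23-24 | J1 24-25 | J5 25-26 | J2 26-27 | J3 27-28 | J4 28-29 | J1 29-30 | J5 30-31 | J2 31-32 | J3 32-33 | J4 33-34 | J1 34-35 | J5 35-36 | J3 36-37 | J4 37-38 | J5 38-39 | J4 39-41 |
Completion: J1=35  J2=32  J3=37  J4=41  J5=39
Turnaround(J5) = completion − arrival = 39 − 7 = 32

32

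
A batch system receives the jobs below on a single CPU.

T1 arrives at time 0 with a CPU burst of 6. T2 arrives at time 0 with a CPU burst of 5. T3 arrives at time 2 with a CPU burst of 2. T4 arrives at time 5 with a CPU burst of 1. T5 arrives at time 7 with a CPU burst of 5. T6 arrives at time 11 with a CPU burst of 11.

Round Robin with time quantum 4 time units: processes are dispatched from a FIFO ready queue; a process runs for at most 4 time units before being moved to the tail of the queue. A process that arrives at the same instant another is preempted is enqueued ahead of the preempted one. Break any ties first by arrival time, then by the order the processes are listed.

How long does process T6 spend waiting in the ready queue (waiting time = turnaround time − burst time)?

Gantt: | T1 0-4 | T2 4-8 | T3 8-10 | T1 10-12 | T4 12-13 | T5 13-17 | T2 17-18 | T6 18-22 | T5 22-23 | T6 23-30 |
Completion: T1=12  T2=18  T3=10  T4=13  T5=23  T6=30
Turnaround (C−A): T1=12  T2=18  T3=8  T4=8  T5=16  T6=19
Waiting(T6) = turnaround − burst = 19 − 11 = 8

8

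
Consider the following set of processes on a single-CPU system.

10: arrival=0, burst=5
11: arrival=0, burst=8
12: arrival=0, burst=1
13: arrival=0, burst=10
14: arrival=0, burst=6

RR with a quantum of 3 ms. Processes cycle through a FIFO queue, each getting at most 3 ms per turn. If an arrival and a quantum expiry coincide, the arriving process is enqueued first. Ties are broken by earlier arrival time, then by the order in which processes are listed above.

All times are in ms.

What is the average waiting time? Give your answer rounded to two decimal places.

14.40

Timeline: | 10 0-3 | 11 3-6 | 12 6-7 | 13 7-10 | 14 10-13 | 10 13-15 | 11 15-18 | 13 18-21 | 14 21-24 | 11 24-26 | 13 26-30 |
Completion: 10=15  11=26  12=7  13=30  14=24
Waiting times: 10=10, 11=18, 12=6, 13=20, 14=18
Average waiting = (10+18+6+20+18) / 5 = 72/5 = 14.40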